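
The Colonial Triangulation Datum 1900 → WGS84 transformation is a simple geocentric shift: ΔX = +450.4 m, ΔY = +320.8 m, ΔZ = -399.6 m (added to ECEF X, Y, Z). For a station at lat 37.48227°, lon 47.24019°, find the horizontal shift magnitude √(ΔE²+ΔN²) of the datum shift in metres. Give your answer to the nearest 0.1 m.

The local east axis at (φ, λ) is (−sin λ, cos λ, 0), so ΔE = −sin(47.24019°)·450.4 + cos(47.24019°)·320.8 = -112.89 m.
The local north axis is (−sin φ cos λ, −sin φ sin λ, cos φ), giving ΔN = -186.077 − 143.326 − 317.099 = -646.50 m.
Horizontal magnitude = √(ΔE² + ΔN²) = √((-112.89)² + (-646.50)²) = 656.28 m.

656.3 m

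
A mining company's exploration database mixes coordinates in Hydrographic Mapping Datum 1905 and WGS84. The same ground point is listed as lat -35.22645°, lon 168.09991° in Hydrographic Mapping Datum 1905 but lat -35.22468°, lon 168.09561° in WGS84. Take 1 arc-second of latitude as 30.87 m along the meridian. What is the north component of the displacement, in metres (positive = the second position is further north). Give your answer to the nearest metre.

Δφ = -35.22468° − -35.22645° = +0.00177°; Δλ = 168.09561° − 168.09991° = -0.00430°.
1° of latitude = 3600 × 30.87 = 111132 m.
ΔN = Δφ × 111132 = 196.7 m; ΔE = Δλ × 111132 × cos(-35.22645°) = -0.00430 × 111132 × 0.816879 = -390.4 m.

ΔN = 197 m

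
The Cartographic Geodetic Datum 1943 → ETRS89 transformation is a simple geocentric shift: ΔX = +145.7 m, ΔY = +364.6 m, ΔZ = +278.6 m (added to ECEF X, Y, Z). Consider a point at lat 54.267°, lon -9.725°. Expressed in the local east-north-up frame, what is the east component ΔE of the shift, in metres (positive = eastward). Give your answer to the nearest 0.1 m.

The local east axis at (φ, λ) is (−sin λ, cos λ, 0), so ΔE = −sin(-9.725°)·145.7 + cos(-9.725°)·364.6 = 383.97 m.

ΔE = 384.0 m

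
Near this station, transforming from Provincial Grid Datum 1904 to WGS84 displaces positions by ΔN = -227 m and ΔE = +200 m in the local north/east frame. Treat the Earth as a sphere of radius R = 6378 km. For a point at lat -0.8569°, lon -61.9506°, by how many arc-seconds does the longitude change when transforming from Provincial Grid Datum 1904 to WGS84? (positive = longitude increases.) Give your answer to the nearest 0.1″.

At latitude -0.8569°, cos φ = 0.999888.
One radian of longitude at latitude φ spans R cos φ, so Δλ = ΔE / (R cos φ) = 200.0 / (6378000 × 0.999888) = 3.1361e-05 rad = 6.469″.

Δλ = 6.5″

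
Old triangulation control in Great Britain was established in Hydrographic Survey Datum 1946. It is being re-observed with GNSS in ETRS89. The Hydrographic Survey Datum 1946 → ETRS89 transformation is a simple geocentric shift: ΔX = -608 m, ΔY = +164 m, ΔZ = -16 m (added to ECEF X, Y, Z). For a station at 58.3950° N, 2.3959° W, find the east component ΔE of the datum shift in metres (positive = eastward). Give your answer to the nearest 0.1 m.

ΔE = 138.4 m

At φ = 58.3950°, λ = -2.3959°: sin φ = 0.851681, cos φ = 0.524060, sin λ = -0.041804, cos λ = 0.999126.
ΔE = −sin λ·ΔX + cos λ·ΔY = −(-0.041804)·(-608) + (0.999126)·(164) = 138.44 m.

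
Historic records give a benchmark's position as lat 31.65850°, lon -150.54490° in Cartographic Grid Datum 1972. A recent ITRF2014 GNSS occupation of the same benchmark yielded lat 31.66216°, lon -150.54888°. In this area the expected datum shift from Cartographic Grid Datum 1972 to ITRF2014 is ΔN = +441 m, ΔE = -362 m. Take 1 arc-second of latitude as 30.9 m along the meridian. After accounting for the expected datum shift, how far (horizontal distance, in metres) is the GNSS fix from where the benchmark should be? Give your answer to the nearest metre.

Observed coordinate differences: Δφ = +0.00366°, Δλ = -0.00398°.
Converting to metres (1° lat = 111240 m, cos φ = 0.851191): observed ΔN = 407.1 m, observed ΔE = -376.9 m.
Subtracting the expected shift leaves a residual of 407.1 − (441) = -33.9 m north and -376.9 − (-362) = -14.9 m east.
Residual distance = √((-33.9)² + (-14.9)²) = 37.0 m.

37 m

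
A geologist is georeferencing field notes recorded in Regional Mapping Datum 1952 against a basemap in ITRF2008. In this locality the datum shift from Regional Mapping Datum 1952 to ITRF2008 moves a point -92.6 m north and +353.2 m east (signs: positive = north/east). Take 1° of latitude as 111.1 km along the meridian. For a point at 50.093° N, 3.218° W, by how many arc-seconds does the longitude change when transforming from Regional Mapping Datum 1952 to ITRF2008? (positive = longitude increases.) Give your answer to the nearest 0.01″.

Δλ = 17.84″

At latitude 50.093°, cos φ = 0.641543.
1° of longitude at this latitude = 111.1 × cos φ = 71.28 km, so Δλ = 353.2 / 71275.5 = 0.0049554° = 17.840″.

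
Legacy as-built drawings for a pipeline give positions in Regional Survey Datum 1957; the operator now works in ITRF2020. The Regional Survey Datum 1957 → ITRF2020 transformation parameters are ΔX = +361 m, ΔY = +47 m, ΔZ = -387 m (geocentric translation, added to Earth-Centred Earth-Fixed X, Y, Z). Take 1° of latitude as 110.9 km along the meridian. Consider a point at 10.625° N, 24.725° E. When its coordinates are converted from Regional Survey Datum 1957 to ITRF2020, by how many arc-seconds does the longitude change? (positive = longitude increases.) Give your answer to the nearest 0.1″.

Δλ = -3.6″

sin φ = 0.184380, cos φ = 0.982855, sin λ = 0.418263, cos λ = 0.908326.
East component: ΔE = −sin λ·ΔX + cos λ·ΔY = −(0.418263)(361) + (0.908326)(47) = -108.30 m.
1° of latitude spans 110900 m; at latitude φ, 1° of longitude spans that × cos φ = 108998.6 m, so Δλ = -108.30 / 108998.6 × 3600 = -3.577″.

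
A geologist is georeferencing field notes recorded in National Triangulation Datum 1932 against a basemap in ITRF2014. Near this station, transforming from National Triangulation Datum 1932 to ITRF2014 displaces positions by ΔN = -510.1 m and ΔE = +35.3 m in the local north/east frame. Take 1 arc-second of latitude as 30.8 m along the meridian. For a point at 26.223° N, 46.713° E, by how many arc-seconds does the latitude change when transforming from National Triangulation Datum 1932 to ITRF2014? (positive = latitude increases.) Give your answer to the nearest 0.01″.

1″ of latitude = 30.80 m, so Δφ = -510.1 / 30.80 = -16.562″.

Δφ = -16.56″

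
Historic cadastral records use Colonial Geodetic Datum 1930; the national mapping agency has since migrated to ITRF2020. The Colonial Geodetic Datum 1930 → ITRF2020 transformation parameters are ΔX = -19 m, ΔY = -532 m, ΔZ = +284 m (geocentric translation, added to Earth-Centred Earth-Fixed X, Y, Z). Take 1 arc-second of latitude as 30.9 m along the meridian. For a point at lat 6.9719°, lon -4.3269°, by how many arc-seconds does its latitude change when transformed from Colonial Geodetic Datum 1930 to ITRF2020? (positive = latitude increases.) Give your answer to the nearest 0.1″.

Δφ = 9.0″

sin φ = 0.121383, cos φ = 0.992606, sin λ = -0.075447, cos λ = 0.997150.
North component: ΔN = −sin φ cos λ·ΔX − sin φ sin λ·ΔY + cos φ·ΔZ = −(0.121383)(0.997150)(-19) − (0.121383)(-0.075447)(-532) + (0.992606)(284) = 279.33 m.
1° of latitude spans 3600 × 30.90 = 111240 m, so Δφ = 279.33 / 111240 × 3600 = 9.040″.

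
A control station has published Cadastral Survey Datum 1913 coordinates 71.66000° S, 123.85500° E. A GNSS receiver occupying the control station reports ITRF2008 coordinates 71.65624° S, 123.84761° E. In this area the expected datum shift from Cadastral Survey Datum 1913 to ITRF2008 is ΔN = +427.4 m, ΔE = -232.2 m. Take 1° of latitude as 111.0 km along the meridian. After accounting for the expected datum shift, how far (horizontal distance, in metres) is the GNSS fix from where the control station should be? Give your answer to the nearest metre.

Observed coordinate differences: Δφ = +0.00376°, Δλ = -0.00739°.
Converting to metres (1° lat = 111000 m, cos φ = 0.314655): observed ΔN = 417.4 m, observed ΔE = -258.1 m.
Subtracting the expected shift leaves a residual of 417.4 − (427.4) = -10.0 m north and -258.1 − (-232.2) = -25.9 m east.
Residual distance = √((-10.0)² + (-25.9)²) = 27.8 m.

28 m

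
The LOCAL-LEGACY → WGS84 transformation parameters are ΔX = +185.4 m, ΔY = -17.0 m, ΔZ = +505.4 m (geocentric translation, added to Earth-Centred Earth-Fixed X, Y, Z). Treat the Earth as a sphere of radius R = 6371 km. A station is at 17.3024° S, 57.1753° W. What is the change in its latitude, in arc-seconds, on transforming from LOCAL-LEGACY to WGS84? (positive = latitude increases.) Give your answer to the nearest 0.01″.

sin φ = -0.297415, cos φ = 0.954748, sin λ = -0.840333, cos λ = 0.542071.
North component: ΔN = −sin φ cos λ·ΔX − sin φ sin λ·ΔY + cos φ·ΔZ = −(-0.297415)(0.542071)(185.4) − (-0.297415)(-0.840333)(-17.0) + (0.954748)(505.4) = 516.67 m.
1° of latitude spans πR/180 = 111195 m, so Δφ = 516.67 / 111195 × 3600 = 16.727″.

Δφ = 16.73″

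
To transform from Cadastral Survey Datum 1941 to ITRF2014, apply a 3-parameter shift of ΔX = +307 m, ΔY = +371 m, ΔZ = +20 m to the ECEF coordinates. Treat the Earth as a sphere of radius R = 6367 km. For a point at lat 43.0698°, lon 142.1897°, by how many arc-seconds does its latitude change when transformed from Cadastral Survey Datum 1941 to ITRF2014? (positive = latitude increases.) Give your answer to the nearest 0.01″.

Δφ = 0.81″

sin φ = 0.682889, cos φ = 0.730522, sin λ = 0.613049, cos λ = -0.790045.
North component: ΔN = −sin φ cos λ·ΔX − sin φ sin λ·ΔY + cos φ·ΔZ = −(0.682889)(-0.790045)(307) − (0.682889)(0.613049)(371) + (0.730522)(20) = 24.92 m.
1° of latitude spans πR/180 = 111125 m, so Δφ = 24.92 / 111125 × 3600 = 0.807″.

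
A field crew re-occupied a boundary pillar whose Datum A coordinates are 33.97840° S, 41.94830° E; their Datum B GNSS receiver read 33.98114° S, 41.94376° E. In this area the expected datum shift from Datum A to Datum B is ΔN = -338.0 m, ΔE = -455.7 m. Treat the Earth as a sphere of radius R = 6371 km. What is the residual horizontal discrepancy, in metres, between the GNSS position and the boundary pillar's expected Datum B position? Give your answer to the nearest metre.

Observed coordinate differences: Δφ = -0.00274°, Δλ = -0.00454°.
Converting to metres (1° lat = 111195 m, cos φ = 0.829248): observed ΔN = -304.7 m, observed ΔE = -418.6 m.
Subtracting the expected shift leaves a residual of -304.7 − (-338.0) = 33.3 m north and -418.6 − (-455.7) = 37.1 m east.
Residual distance = √(33.3² + 37.1²) = 49.9 m.

50 m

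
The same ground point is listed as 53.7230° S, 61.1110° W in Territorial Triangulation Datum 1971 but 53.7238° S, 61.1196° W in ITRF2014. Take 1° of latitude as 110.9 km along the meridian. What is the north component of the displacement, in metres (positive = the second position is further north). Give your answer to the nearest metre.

Δφ = -53.7238° − -53.7230° = -0.0008°; Δλ = -61.1196° − -61.1110° = -0.0086°.
ΔN = Δφ × 110900 = -88.7 m; ΔE = Δλ × 110900 × cos(-53.7230°) = -0.0086 × 110900 × 0.591690 = -564.3 m.

ΔN = -89 m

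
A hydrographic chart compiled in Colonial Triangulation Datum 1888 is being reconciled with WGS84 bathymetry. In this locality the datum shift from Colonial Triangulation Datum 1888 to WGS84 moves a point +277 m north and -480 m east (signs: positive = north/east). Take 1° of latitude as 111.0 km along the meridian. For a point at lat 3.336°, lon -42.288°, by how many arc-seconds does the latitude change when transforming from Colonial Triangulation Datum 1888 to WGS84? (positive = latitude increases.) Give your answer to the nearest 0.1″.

Δφ = 9.0″

1° of latitude = 111.0 km, so Δφ = 277.0 / 111000 = 0.0024955° = 8.984″.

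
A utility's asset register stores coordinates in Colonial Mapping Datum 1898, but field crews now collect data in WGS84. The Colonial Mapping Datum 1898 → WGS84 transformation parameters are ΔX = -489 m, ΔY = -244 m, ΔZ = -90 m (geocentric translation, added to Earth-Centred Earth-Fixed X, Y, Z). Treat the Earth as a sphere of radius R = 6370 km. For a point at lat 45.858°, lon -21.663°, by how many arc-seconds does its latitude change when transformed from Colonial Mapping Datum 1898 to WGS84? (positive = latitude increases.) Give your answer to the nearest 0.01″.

Δφ = 6.44″

sin φ = 0.717616, cos φ = 0.696439, sin λ = -0.369147, cos λ = 0.929371.
North component: ΔN = −sin φ cos λ·ΔX − sin φ sin λ·ΔY + cos φ·ΔZ = −(0.717616)(0.929371)(-489) − (0.717616)(-0.369147)(-244) + (0.696439)(-90) = 198.81 m.
1° of latitude spans πR/180 = 111177 m, so Δφ = 198.81 / 111177 × 3600 = 6.438″.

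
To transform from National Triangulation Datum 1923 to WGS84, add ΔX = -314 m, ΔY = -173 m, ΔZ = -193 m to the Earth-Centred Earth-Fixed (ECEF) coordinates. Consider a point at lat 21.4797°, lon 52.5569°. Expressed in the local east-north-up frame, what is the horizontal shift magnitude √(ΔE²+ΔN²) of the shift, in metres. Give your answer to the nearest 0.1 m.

155.9 m

At φ = 21.4797°, λ = 52.5569°: sin φ = 0.366172, cos φ = 0.930547, sin λ = 0.793958, cos λ = 0.607973.
ΔE = −sin λ·ΔX + cos λ·ΔY = −(0.793958)·(-314) + (0.607973)·(-173) = 144.12 m.
ΔN = −sin φ cos λ·ΔX − sin φ sin λ·ΔY + cos φ·ΔZ = −(0.366172)(0.607973)(-314) − (0.366172)(0.793958)(-173) + (0.930547)(-193) = -59.40 m.
Horizontal magnitude = √(ΔE² + ΔN²) = √(144.12² + (-59.40)²) = 155.88 m.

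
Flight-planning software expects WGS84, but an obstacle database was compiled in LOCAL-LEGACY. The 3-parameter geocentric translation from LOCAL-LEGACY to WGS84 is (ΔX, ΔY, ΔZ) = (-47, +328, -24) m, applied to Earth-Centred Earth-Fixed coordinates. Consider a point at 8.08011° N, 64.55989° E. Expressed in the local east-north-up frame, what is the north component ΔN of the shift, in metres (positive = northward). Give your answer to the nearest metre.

The local north axis is (−sin φ cos λ, −sin φ sin λ, cos φ), giving ΔN = 2.838 − 41.632 − 23.762 = -62.56 m.

ΔN = -63 m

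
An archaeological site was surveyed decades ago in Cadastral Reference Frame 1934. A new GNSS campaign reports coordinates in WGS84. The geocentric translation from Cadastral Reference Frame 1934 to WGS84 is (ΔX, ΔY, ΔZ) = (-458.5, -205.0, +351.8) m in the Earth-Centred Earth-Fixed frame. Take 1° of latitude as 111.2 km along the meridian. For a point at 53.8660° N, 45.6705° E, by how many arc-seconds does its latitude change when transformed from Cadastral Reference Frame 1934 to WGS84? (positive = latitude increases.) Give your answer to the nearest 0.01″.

Δφ = 18.93″

sin φ = 0.807640, cos φ = 0.589676, sin λ = 0.715333, cos λ = 0.698784.
North component: ΔN = −sin φ cos λ·ΔX − sin φ sin λ·ΔY + cos φ·ΔZ = −(0.807640)(0.698784)(-458.5) − (0.807640)(0.715333)(-205.0) + (0.589676)(351.8) = 584.64 m.
1° of latitude spans 111200 m, so Δφ = 584.64 / 111200 × 3600 = 18.927″.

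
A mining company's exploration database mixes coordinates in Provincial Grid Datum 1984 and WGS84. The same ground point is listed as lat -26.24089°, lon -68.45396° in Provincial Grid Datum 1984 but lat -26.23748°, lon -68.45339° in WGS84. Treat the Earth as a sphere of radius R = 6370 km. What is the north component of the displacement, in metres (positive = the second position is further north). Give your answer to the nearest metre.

ΔN = 379 m

Δφ = -26.23748° − -26.24089° = +0.00341°; Δλ = -68.45339° − -68.45396° = +0.00057°.
1° along a meridian = πR/180 = 111177 m.
ΔN = Δφ × 111177 = 379.1 m; ΔE = Δλ × 111177 × cos(-26.24089°) = +0.00057 × 111177 × 0.896943 = 56.8 m.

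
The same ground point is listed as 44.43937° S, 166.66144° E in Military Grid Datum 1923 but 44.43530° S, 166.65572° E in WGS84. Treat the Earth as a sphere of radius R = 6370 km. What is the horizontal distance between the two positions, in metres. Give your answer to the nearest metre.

641 m

Δφ = -44.43530° − -44.43937° = +0.00407°; Δλ = 166.65572° − 166.66144° = -0.00572°.
1° along a meridian = πR/180 = 111177 m.
ΔN = Δφ × 111177 = 452.5 m; ΔE = Δλ × 111177 × cos(-44.43937°) = -0.00572 × 111177 × 0.713992 = -454.1 m.
Distance = √(ΔE² + ΔN²) = √((-454.1)² + 452.5²) = 641.0 m.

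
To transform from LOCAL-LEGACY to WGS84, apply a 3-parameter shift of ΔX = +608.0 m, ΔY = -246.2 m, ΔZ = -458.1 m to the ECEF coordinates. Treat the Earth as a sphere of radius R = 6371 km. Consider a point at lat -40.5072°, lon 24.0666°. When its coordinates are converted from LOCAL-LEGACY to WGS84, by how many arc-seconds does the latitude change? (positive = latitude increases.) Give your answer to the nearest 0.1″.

sin φ = -0.649544, cos φ = 0.760324, sin λ = 0.407798, cos λ = 0.913072.
North component: ΔN = −sin φ cos λ·ΔX − sin φ sin λ·ΔY + cos φ·ΔZ = −(-0.649544)(0.913072)(608.0) − (-0.649544)(0.407798)(-246.2) + (0.760324)(-458.1) = -52.93 m.
1° of latitude spans πR/180 = 111195 m, so Δφ = -52.93 / 111195 × 3600 = -1.714″.

Δφ = -1.7″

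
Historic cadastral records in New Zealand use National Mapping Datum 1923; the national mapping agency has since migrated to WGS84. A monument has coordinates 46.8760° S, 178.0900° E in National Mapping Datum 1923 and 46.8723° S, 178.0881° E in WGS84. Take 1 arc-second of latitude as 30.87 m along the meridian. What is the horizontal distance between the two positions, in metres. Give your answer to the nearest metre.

Δφ = -46.8723° − -46.8760° = +0.0037°; Δλ = 178.0881° − 178.0900° = -0.0019°.
1° of latitude = 3600 × 30.87 = 111132 m.
ΔN = Δφ × 111132 = 411.2 m; ΔE = Δλ × 111132 × cos(-46.8760°) = -0.0019 × 111132 × 0.683580 = -144.3 m.
Distance = √(ΔE² + ΔN²) = √((-144.3)² + 411.2²) = 435.8 m.

436 m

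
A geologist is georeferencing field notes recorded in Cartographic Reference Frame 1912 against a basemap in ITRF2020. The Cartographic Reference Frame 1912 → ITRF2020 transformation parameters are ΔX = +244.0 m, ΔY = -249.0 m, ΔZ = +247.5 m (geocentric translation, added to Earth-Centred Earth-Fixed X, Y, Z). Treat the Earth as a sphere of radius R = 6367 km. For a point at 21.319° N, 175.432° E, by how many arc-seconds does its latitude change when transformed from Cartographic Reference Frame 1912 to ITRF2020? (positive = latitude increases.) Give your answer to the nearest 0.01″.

sin φ = 0.363560, cos φ = 0.931571, sin λ = 0.079642, cos λ = -0.996824.
North component: ΔN = −sin φ cos λ·ΔX − sin φ sin λ·ΔY + cos φ·ΔZ = −(0.363560)(-0.996824)(244.0) − (0.363560)(0.079642)(-249.0) + (0.931571)(247.5) = 326.20 m.
1° of latitude spans πR/180 = 111125 m, so Δφ = 326.20 / 111125 × 3600 = 10.568″.

Δφ = 10.57″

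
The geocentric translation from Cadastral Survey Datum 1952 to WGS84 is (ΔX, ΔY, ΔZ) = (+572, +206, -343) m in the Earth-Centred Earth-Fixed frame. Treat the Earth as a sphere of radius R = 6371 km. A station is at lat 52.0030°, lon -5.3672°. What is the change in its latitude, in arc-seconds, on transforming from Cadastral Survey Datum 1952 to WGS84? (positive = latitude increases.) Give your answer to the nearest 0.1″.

sin φ = 0.788043, cos φ = 0.615620, sin λ = -0.093538, cos λ = 0.995616.
North component: ΔN = −sin φ cos λ·ΔX − sin φ sin λ·ΔY + cos φ·ΔZ = −(0.788043)(0.995616)(572) − (0.788043)(-0.093538)(206) + (0.615620)(-343) = -644.76 m.
1° of latitude spans πR/180 = 111195 m, so Δφ = -644.76 / 111195 × 3600 = -20.874″.

Δφ = -20.9″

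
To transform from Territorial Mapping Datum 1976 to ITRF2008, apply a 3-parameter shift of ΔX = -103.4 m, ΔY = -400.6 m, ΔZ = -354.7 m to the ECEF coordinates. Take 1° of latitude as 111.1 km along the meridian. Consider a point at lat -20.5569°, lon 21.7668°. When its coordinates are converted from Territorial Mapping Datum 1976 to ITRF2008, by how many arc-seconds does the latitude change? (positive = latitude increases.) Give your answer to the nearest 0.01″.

sin φ = -0.351137, cos φ = 0.936324, sin λ = 0.370830, cos λ = 0.928701.
North component: ΔN = −sin φ cos λ·ΔX − sin φ sin λ·ΔY + cos φ·ΔZ = −(-0.351137)(0.928701)(-103.4) − (-0.351137)(0.370830)(-400.6) + (0.936324)(-354.7) = -418.00 m.
1° of latitude spans 111100 m, so Δφ = -418.00 / 111100 × 3600 = -13.544″.

Δφ = -13.54″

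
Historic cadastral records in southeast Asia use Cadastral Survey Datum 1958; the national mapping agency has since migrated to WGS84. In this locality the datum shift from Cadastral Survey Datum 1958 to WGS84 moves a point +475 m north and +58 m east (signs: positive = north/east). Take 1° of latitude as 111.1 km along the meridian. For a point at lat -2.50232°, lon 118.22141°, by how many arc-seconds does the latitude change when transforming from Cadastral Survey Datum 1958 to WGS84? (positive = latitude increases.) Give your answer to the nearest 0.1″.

1° of latitude = 111.1 km, so Δφ = 475.0 / 111100 = 0.0042754° = 15.392″.

Δφ = 15.4″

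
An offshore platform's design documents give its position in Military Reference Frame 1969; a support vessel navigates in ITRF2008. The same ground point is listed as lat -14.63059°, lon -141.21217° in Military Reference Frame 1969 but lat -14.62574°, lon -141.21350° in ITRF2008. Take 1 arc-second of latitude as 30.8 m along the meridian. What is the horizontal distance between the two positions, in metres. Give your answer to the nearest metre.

Δφ = -14.62574° − -14.63059° = +0.00485°; Δλ = -141.21350° − -141.21217° = -0.00133°.
1° of latitude = 3600 × 30.80 = 110880 m.
ΔN = Δφ × 110880 = 537.8 m; ΔE = Δλ × 110880 × cos(-14.63059°) = -0.00133 × 110880 × 0.967574 = -142.7 m.
Distance = √(ΔE² + ΔN²) = √((-142.7)² + 537.8²) = 556.4 m.

556 m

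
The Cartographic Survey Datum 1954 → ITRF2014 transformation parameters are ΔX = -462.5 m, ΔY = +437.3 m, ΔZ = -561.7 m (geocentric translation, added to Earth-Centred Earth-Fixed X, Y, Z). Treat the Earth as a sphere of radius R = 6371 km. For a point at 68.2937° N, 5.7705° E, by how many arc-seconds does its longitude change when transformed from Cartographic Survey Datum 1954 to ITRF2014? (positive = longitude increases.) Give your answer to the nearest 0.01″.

Δλ = 42.16″

sin φ = 0.929092, cos φ = 0.369849, sin λ = 0.100544, cos λ = 0.994933.
East component: ΔE = −sin λ·ΔX + cos λ·ΔY = −(0.100544)(-462.5) + (0.994933)(437.3) = 481.59 m.
1° of latitude spans πR/180 = 111195 m; at latitude φ, 1° of longitude spans that × cos φ = 41125.3 m, so Δλ = 481.59 / 41125.3 × 3600 = 42.157″.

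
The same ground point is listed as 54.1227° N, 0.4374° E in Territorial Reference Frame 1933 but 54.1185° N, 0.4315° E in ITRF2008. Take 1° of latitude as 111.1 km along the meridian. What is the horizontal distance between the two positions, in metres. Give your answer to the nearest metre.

604 m

Δφ = 54.1185° − 54.1227° = -0.0042°; Δλ = 0.4315° − 0.4374° = -0.0059°.
ΔN = Δφ × 111100 = -466.6 m; ΔE = Δλ × 111100 × cos(54.1227°) = -0.0059 × 111100 × 0.586051 = -384.2 m.
Distance = √(ΔE² + ΔN²) = √((-384.2)² + (-466.6)²) = 604.4 m.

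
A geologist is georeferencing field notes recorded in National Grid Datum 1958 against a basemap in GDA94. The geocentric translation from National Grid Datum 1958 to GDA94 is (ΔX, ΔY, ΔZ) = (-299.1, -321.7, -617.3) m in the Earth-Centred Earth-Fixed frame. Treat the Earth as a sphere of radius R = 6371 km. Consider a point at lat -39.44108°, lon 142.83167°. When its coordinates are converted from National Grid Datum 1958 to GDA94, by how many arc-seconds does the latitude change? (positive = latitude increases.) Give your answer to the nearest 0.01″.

Δφ = -14.53″

sin φ = -0.635284, cos φ = 0.772278, sin λ = 0.604159, cos λ = -0.796864.
North component: ΔN = −sin φ cos λ·ΔX − sin φ sin λ·ΔY + cos φ·ΔZ = −(-0.635284)(-0.796864)(-299.1) − (-0.635284)(0.604159)(-321.7) + (0.772278)(-617.3) = -448.78 m.
1° of latitude spans πR/180 = 111195 m, so Δφ = -448.78 / 111195 × 3600 = -14.530″.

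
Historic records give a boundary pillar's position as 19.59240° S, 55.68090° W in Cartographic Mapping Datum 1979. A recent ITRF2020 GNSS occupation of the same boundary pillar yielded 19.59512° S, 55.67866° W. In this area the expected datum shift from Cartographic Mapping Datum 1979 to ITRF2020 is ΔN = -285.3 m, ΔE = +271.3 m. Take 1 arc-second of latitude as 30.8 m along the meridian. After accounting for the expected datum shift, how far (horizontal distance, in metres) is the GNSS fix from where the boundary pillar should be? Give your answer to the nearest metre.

41 m

Observed coordinate differences: Δφ = -0.00272°, Δλ = +0.00224°.
Converting to metres (1° lat = 110880 m, cos φ = 0.942102): observed ΔN = -301.6 m, observed ΔE = 234.0 m.
Subtracting the expected shift leaves a residual of -301.6 − (-285.3) = -16.3 m north and 234.0 − (271.3) = -37.3 m east.
Residual distance = √((-16.3)² + (-37.3)²) = 40.7 m.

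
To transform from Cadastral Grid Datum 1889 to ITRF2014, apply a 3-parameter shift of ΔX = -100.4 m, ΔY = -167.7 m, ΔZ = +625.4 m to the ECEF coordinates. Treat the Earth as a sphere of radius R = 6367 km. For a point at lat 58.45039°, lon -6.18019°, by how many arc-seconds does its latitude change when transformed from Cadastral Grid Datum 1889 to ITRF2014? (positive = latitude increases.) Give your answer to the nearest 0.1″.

sin φ = 0.852187, cos φ = 0.523237, sin λ = -0.107656, cos λ = 0.994188.
North component: ΔN = −sin φ cos λ·ΔX − sin φ sin λ·ΔY + cos φ·ΔZ = −(0.852187)(0.994188)(-100.4) − (0.852187)(-0.107656)(-167.7) + (0.523237)(625.4) = 396.91 m.
1° of latitude spans πR/180 = 111125 m, so Δφ = 396.91 / 111125 × 3600 = 12.858″.

Δφ = 12.9″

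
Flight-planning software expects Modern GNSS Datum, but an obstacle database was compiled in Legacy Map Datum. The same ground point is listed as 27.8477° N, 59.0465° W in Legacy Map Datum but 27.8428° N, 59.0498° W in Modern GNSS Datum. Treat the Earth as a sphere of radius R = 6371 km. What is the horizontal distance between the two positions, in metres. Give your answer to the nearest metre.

634 m

Δφ = 27.8428° − 27.8477° = -0.0049°; Δλ = -59.0498° − -59.0465° = -0.0033°.
1° along a meridian = πR/180 = 111195 m.
ΔN = Δφ × 111195 = -544.9 m; ΔE = Δλ × 111195 × cos(27.8477°) = -0.0033 × 111195 × 0.884192 = -324.4 m.
Distance = √(ΔE² + ΔN²) = √((-324.4)² + (-544.9)²) = 634.1 m.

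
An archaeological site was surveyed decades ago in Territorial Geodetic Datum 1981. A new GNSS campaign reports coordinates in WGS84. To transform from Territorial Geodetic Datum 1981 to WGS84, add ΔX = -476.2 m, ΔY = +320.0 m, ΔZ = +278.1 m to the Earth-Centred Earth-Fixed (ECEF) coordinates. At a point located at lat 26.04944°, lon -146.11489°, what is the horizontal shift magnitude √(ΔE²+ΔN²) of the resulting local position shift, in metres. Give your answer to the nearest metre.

553 m

The local east axis at (φ, λ) is (−sin λ, cos λ, 0), so ΔE = −sin(-146.11489°)·(-476.2) + cos(-146.11489°)·320.0 = -531.15 m.
The local north axis is (−sin φ cos λ, −sin φ sin λ, cos φ), giving ΔN = -173.604 + 78.348 + 249.849 = 154.59 m.
Horizontal magnitude = √(ΔE² + ΔN²) = √((-531.15)² + 154.59²) = 553.19 m.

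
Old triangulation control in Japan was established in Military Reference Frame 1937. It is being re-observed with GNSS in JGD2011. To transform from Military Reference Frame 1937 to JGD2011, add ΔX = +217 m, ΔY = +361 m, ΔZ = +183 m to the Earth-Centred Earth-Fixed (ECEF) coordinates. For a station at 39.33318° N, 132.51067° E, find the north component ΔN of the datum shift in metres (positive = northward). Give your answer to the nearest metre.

ΔN = 66 m

At φ = 39.33318°, λ = 132.51067°: sin φ = 0.633829, cos φ = 0.773473, sin λ = 0.737152, cos λ = -0.675727.
ΔN = −sin φ cos λ·ΔX − sin φ sin λ·ΔY + cos φ·ΔZ = −(0.633829)(-0.675727)(217) − (0.633829)(0.737152)(361) + (0.773473)(183) = 65.82 m.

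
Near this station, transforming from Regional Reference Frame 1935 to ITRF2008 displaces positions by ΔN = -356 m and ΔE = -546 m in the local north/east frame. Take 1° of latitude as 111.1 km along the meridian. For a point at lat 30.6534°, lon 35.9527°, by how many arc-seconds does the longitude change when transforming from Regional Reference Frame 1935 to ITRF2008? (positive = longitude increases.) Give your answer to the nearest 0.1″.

Δλ = -20.6″

At latitude 30.6534°, cos φ = 0.860267.
1° of longitude at this latitude = 111.1 × cos φ = 95.58 km, so Δλ = -546.0 / 95575.7 = -0.0057127° = -20.566″.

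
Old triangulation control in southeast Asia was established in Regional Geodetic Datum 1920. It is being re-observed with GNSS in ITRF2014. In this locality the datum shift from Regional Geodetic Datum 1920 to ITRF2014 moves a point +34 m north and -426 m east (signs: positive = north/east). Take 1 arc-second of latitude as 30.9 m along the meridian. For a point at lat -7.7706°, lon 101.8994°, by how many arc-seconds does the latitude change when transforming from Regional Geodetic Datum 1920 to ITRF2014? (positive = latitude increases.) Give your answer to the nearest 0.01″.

1″ of latitude = 30.90 m, so Δφ = 34.0 / 30.90 = 1.100″.

Δφ = 1.10″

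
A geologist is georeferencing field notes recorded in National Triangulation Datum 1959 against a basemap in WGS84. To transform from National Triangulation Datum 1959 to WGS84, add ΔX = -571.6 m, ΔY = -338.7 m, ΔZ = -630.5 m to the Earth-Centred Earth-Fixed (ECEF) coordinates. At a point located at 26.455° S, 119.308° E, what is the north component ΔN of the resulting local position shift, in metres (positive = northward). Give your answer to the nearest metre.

ΔN = -571 m

At φ = -26.455°, λ = 119.308°: sin φ = -0.445495, cos φ = 0.895285, sin λ = 0.872001, cos λ = -0.489504.
ΔN = −sin φ cos λ·ΔX − sin φ sin λ·ΔY + cos φ·ΔZ = −(-0.445495)(-0.489504)(-571.6) − (-0.445495)(0.872001)(-338.7) + (0.895285)(-630.5) = -571.40 m.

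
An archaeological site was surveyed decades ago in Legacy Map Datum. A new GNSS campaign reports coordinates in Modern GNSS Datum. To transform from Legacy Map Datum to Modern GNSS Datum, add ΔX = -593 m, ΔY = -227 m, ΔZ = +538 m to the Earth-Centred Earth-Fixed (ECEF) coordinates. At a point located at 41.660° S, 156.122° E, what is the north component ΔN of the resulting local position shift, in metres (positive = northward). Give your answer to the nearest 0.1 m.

At φ = -41.660°, λ = 156.122°: sin φ = -0.664709, cos φ = 0.747102, sin λ = 0.404791, cos λ = -0.914409.
ΔN = −sin φ cos λ·ΔX − sin φ sin λ·ΔY + cos φ·ΔZ = −(-0.664709)(-0.914409)(-593) − (-0.664709)(0.404791)(-227) + (0.747102)(538) = 701.30 m.

ΔN = 701.3 m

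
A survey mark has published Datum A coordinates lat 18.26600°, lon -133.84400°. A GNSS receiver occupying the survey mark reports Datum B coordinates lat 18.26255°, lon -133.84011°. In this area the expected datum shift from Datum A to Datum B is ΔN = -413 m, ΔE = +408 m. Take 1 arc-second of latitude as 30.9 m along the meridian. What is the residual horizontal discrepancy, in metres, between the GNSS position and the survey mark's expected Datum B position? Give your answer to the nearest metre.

29 m

Observed coordinate differences: Δφ = -0.00345°, Δλ = +0.00389°.
Converting to metres (1° lat = 111240 m, cos φ = 0.949612): observed ΔN = -383.8 m, observed ΔE = 410.9 m.
Subtracting the expected shift leaves a residual of -383.8 − (-413) = 29.2 m north and 410.9 − (408) = 2.9 m east.
Residual distance = √(29.2² + 2.9²) = 29.4 m.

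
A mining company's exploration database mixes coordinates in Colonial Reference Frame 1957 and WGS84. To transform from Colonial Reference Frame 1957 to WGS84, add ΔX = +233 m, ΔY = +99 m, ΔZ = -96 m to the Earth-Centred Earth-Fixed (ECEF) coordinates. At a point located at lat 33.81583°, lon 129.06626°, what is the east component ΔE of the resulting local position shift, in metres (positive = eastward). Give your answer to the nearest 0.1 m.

At φ = 33.81583°, λ = 129.06626°: sin φ = 0.556525, cos φ = 0.830831, sin λ = 0.776418, cos λ = -0.630219.
ΔE = −sin λ·ΔX + cos λ·ΔY = −(0.776418)·(233) + (-0.630219)·(99) = -243.30 m.

ΔE = -243.3 m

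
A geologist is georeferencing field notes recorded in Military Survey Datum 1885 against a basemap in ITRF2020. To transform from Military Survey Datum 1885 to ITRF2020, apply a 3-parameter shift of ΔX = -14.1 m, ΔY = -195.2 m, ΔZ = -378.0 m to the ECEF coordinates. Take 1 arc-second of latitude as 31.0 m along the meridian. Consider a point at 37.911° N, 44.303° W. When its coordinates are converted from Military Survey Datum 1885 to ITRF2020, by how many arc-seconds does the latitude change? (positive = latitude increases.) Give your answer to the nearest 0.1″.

sin φ = 0.614437, cos φ = 0.788966, sin λ = -0.698453, cos λ = 0.715656.
North component: ΔN = −sin φ cos λ·ΔX − sin φ sin λ·ΔY + cos φ·ΔZ = −(0.614437)(0.715656)(-14.1) − (0.614437)(-0.698453)(-195.2) + (0.788966)(-378.0) = -375.80 m.
1° of latitude spans 3600 × 31.00 = 111600 m, so Δφ = -375.80 / 111600 × 3600 = -12.123″.

Δφ = -12.1″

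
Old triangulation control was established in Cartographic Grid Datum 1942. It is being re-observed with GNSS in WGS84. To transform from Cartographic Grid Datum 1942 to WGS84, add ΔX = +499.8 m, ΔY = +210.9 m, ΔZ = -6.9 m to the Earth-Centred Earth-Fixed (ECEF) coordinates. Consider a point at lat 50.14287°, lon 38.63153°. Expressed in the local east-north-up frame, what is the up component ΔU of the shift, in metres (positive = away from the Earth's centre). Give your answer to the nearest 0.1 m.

At φ = 50.14287°, λ = 38.63153°: sin φ = 0.767645, cos φ = 0.640875, sin λ = 0.624310, cos λ = 0.781177.
ΔU = cos φ cos λ·ΔX + cos φ sin λ·ΔY + sin φ·ΔZ = (0.640875)(0.781177)(499.8) + (0.640875)(0.624310)(210.9) + (0.767645)(-6.9) = 329.30 m.

ΔU = 329.3 m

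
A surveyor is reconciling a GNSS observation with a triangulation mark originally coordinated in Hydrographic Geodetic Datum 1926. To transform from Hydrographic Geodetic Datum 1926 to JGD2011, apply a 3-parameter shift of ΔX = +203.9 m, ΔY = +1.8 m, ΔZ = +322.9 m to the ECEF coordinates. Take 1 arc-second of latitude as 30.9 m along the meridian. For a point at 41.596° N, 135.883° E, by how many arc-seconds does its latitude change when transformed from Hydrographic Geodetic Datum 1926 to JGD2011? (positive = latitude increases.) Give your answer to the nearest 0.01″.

sin φ = 0.663874, cos φ = 0.747844, sin λ = 0.696126, cos λ = -0.717920.
North component: ΔN = −sin φ cos λ·ΔX − sin φ sin λ·ΔY + cos φ·ΔZ = −(0.663874)(-0.717920)(203.9) − (0.663874)(0.696126)(1.8) + (0.747844)(322.9) = 337.83 m.
1° of latitude spans 3600 × 30.90 = 111240 m, so Δφ = 337.83 / 111240 × 3600 = 10.933″.

Δφ = 10.93″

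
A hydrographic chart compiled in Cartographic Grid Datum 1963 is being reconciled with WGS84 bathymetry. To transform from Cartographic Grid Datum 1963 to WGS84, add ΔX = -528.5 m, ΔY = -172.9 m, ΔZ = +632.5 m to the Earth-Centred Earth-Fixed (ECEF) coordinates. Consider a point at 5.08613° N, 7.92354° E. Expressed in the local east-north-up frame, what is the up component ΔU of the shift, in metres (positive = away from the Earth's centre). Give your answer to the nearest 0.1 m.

At φ = 5.08613°, λ = 7.92354°: sin φ = 0.088653, cos φ = 0.996063, sin λ = 0.137851, cos λ = 0.990453.
ΔU = cos φ cos λ·ΔX + cos φ sin λ·ΔY + sin φ·ΔZ = (0.996063)(0.990453)(-528.5) + (0.996063)(0.137851)(-172.9) + (0.088653)(632.5) = -489.06 m.

ΔU = -489.1 m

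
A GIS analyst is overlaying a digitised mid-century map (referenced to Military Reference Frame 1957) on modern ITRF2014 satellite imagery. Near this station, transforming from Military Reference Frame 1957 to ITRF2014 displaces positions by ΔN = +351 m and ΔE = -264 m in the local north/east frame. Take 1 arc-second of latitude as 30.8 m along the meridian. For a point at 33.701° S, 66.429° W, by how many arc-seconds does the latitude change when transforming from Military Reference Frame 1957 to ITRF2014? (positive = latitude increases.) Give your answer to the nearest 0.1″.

1″ of latitude = 30.80 m, so Δφ = 351.0 / 30.80 = 11.396″.

Δφ = 11.4″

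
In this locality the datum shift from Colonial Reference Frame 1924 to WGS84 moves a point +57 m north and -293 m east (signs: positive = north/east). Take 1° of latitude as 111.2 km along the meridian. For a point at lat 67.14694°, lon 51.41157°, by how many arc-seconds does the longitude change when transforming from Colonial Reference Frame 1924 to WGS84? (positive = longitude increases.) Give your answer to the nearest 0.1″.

At latitude 67.14694°, cos φ = 0.388369.
1° of longitude at this latitude = 111.2 × cos φ = 43.19 km, so Δλ = -293.0 / 43186.6 = -0.0067845° = -24.424″.

Δλ = -24.4″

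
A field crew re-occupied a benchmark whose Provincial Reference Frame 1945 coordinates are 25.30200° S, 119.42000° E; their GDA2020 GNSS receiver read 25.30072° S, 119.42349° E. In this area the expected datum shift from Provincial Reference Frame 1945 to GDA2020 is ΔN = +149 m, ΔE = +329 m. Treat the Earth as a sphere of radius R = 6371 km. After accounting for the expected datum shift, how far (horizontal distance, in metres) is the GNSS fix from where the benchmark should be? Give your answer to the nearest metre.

Observed coordinate differences: Δφ = +0.00128°, Δλ = +0.00349°.
Converting to metres (1° lat = 111195 m, cos φ = 0.904068): observed ΔN = 142.3 m, observed ΔE = 350.8 m.
Subtracting the expected shift leaves a residual of 142.3 − (149) = -6.7 m north and 350.8 − (329) = 21.8 m east.
Residual distance = √((-6.7)² + 21.8²) = 22.8 m.

23 m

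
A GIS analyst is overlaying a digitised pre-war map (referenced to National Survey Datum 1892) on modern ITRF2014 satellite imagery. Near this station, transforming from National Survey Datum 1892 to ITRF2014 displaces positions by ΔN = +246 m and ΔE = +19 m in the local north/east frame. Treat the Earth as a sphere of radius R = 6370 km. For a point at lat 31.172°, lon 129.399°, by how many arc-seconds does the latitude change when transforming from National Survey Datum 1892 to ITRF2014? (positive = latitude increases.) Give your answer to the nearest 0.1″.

Δφ = 8.0″

On a sphere of radius R, 1 rad of latitude = R, so Δφ = ΔN / R = 246.0 / 6370000 = 3.8619e-05 rad = 7.966″.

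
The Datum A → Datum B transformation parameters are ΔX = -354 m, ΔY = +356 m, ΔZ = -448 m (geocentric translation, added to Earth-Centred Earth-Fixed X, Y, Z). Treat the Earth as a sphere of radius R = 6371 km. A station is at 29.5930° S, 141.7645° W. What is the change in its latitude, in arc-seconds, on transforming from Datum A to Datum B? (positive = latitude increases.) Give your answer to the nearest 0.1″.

Δφ = -11.7″

sin φ = -0.493836, cos φ = 0.869555, sin λ = -0.618895, cos λ = -0.785474.
North component: ΔN = −sin φ cos λ·ΔX − sin φ sin λ·ΔY + cos φ·ΔZ = −(-0.493836)(-0.785474)(-354) − (-0.493836)(-0.618895)(356) + (0.869555)(-448) = -361.05 m.
1° of latitude spans πR/180 = 111195 m, so Δφ = -361.05 / 111195 × 3600 = -11.689″.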